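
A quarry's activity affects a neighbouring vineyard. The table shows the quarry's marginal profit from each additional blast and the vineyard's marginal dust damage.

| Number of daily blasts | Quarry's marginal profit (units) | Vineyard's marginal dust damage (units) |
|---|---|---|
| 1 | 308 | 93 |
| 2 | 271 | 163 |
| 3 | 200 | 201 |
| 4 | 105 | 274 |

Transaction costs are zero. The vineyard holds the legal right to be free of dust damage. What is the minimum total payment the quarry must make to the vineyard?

256

Efficient level: marginal profit ≥ marginal dust damage through level 2, so k* = 2.
With the vineyard holding the right, the quarry must at least compensate total damage at k*: 93 + 163 = 256.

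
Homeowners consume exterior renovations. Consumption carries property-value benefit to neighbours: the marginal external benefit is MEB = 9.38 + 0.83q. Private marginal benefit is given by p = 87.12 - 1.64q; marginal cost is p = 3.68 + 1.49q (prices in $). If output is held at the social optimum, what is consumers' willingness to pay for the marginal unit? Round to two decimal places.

Social marginal benefit = demand + MEB = 96.50 - 0.81q.
Set SMB = MC: 96.50 - 0.81q = 3.68 + 1.49q → q* = 40.3565.
Consumer price on the demand curve at q*: 87.12 − 1.64×40.3565 = 20.9353.

P = $20.94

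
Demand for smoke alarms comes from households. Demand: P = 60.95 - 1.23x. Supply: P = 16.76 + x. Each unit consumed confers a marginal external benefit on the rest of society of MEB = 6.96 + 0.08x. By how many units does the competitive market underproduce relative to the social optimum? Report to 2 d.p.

3.97 units

Market equilibrium (private): 16.76 + x = 60.95 - 1.23x → x_m = 19.8161.
Social marginal benefit = demand + MEB = 67.91 - 1.15x.
Set SMB = MC: 67.91 - 1.15x = 16.76 + x → x* = 23.7907.
Gap = |19.8161 − 23.7907| = 3.9746.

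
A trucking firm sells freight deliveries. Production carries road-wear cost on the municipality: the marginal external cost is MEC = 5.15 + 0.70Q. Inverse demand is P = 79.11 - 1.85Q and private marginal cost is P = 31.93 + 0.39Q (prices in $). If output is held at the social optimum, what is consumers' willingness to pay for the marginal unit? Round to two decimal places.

Social marginal cost = private MC + MEC = 37.08 + 1.09Q.
Set SMC = demand: 37.08 + 1.09Q = 79.11 - 1.85Q → Q* = 14.2959.
Consumer price on the demand curve at Q*: 79.11 − 1.85×14.2959 = 52.6626.

P = $52.66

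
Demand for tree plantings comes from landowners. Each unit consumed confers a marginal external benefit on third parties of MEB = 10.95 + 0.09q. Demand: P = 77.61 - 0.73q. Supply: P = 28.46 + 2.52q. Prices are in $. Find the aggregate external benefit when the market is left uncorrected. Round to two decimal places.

Market equilibrium (private): 28.46 + 2.52q = 77.61 - 0.73q → q_m = 15.1231.
Total external benefit = ∫₀^{q_m} (10.95 + 0.09q) dq = 10.95×15.1231 + ½×0.09×15.1231² = 175.8898.

$175.89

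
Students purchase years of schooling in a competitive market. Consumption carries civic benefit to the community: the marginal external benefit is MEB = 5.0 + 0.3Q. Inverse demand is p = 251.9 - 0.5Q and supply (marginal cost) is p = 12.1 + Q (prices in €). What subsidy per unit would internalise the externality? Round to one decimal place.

subsidy = €66.2 per unit

Social marginal benefit = demand + MEB = 256.9 - 0.2Q.
Set SMB = MC: 256.9 - 0.2Q = 12.1 + Q → Q* = 204.0000.
The Pigouvian subsidy equals MEB at Q*: 5.0 + 0.3×204.0000 = 66.2000.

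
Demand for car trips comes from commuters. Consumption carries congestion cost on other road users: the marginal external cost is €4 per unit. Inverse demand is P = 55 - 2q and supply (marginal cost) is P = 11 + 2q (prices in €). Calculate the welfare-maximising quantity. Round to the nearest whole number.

Social marginal benefit = demand − MEC = 51 - 2q.
Set SMB = MC: 51 - 2q = 11 + 2q → q* = 10.0000.

q* = 10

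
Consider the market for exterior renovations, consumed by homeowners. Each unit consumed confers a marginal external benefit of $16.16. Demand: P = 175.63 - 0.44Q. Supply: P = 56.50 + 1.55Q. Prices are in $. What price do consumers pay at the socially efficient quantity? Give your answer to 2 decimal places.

Social marginal benefit = demand + MEB = 191.79 - 0.44Q.
Set SMB = MC: 191.79 - 0.44Q = 56.50 + 1.55Q → Q* = 67.9849.
Consumer price on the demand curve at Q*: 175.63 − 0.44×67.9849 = 145.7166.

P = $145.72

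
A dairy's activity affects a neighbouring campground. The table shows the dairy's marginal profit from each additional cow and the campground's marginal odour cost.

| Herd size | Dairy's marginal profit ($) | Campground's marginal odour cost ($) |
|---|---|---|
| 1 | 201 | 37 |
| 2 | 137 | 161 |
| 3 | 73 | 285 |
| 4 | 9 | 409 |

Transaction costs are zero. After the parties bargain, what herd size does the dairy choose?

Bargaining reaches the level where marginal profit last exceeds marginal odour cost.
That holds through level 1 (201 ≥ 37) but not at 2 (137 < 161).

1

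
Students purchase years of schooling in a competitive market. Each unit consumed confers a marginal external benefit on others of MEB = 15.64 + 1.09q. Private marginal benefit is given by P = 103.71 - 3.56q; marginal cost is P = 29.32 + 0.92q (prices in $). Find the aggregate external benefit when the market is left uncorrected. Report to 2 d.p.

$409.97

Market equilibrium (private): 29.32 + 0.92q = 103.71 - 3.56q → q_m = 16.6049.
Total external benefit = ∫₀^{q_m} (15.64 + 1.09q) dq = 15.64×16.6049 + ½×1.09×16.6049² = 409.9695.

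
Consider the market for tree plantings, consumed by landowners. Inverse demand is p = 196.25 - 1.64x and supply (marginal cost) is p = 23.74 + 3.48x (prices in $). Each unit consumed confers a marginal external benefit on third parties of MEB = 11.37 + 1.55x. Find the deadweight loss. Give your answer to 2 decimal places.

DWL = $566.43

Market equilibrium (private): 23.74 + 3.48x = 196.25 - 1.64x → x_m = 33.6934.
Social marginal benefit = demand + MEB = 207.62 - 0.09x.
Set SMB = MC: 207.62 - 0.09x = 23.74 + 3.48x → x* = 51.5070.
Height of the DWL triangle at x_m is SMB(x_m) − MC(x_m) = MEB(x_m) = 63.5947.
DWL = ½ × 17.8136 × 63.5947 = 566.4253.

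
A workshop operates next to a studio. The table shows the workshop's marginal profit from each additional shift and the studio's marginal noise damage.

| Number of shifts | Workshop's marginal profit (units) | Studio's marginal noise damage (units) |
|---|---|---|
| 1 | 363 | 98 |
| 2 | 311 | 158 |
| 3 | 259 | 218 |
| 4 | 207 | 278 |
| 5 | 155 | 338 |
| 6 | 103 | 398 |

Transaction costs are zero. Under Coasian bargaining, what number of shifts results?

3

Bargaining reaches the level where marginal profit last exceeds marginal noise damage.
That holds through level 3 (259 ≥ 218) but not at 4 (207 < 278).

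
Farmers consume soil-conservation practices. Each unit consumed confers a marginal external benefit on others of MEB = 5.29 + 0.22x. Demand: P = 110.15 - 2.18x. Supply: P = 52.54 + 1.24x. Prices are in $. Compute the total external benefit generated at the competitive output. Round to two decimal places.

$120.32

Market equilibrium (private): 52.54 + 1.24x = 110.15 - 2.18x → x_m = 16.8450.
Total external benefit = ∫₀^{x_m} (5.29 + 0.22x) dx = 5.29×16.8450 + ½×0.22×16.8450² = 120.3230.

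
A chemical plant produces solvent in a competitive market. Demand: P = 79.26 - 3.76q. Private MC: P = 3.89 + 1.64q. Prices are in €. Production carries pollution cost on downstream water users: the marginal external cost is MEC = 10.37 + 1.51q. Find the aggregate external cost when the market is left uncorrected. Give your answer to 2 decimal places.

Market equilibrium (private): 3.89 + 1.64q = 79.26 - 3.76q → q_m = 13.9574.
Total external cost = ∫₀^{q_m} (10.37 + 1.51q) dq = 10.37×13.9574 + ½×1.51×13.9574² = 291.8190.

€291.82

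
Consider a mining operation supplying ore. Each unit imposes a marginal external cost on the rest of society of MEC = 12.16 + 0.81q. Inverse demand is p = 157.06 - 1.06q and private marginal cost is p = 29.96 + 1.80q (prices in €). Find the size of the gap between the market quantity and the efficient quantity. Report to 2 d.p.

13.12 units

Market equilibrium (private): 29.96 + 1.80q = 157.06 - 1.06q → q_m = 44.4406.
Social marginal cost = private MC + MEC = 42.12 + 2.61q.
Set SMC = demand: 42.12 + 2.61q = 157.06 - 1.06q → q* = 31.3188.
Gap = |44.4406 − 31.3188| = 13.1218.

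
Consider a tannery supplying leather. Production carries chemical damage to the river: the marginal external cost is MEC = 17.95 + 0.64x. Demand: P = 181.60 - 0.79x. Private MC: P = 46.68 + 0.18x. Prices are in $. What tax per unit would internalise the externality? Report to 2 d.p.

Social marginal cost = private MC + MEC = 64.63 + 0.82x.
Set SMC = demand: 64.63 + 0.82x = 181.60 - 0.79x → x* = 72.6522.
The Pigouvian tax equals MEC at x*: 17.95 + 0.64×72.6522 = 64.4474.

tax = $64.45 per unit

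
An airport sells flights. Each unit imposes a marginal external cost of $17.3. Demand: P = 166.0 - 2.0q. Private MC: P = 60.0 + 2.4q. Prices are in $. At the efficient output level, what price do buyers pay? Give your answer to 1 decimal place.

Social marginal cost = private MC + MEC = 77.3 + 2.4q.
Set SMC = demand: 77.3 + 2.4q = 166.0 - 2.0q → q* = 20.1591.
Consumer price on the demand curve at q*: 166.0 − 2.0×20.1591 = 125.6818.

P = $125.7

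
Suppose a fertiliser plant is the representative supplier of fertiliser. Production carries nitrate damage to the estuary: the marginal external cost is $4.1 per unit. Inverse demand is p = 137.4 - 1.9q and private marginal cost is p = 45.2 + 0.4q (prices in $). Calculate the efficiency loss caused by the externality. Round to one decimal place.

Market equilibrium (private): 45.2 + 0.4q = 137.4 - 1.9q → q_m = 40.0870.
Social marginal cost = private MC + MEC = 49.3 + 0.4q.
Set SMC = demand: 49.3 + 0.4q = 137.4 - 1.9q → q* = 38.3043.
The loss is the area between SMC and demand from q* to q_m; with linear curves that's a triangle of height MEC(q_m).
DWL = ½ × 1.7827 × 4.1000 = 3.6545.

DWL = $3.7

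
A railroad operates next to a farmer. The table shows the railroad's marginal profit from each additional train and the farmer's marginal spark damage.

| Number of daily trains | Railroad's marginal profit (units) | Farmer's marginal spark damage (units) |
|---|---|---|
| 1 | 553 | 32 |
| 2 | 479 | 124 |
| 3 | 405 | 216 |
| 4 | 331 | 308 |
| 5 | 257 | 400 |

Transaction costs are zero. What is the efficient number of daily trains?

Bargaining reaches the level where marginal profit last exceeds marginal spark damage.
That holds through level 4 (331 ≥ 308) but not at 5 (257 < 400).

4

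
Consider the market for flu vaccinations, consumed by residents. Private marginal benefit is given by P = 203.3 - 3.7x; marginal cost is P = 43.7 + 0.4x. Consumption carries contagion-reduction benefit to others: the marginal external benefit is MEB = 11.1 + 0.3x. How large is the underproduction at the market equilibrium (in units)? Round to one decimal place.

6.0 units

Market equilibrium (private): 43.7 + 0.4x = 203.3 - 3.7x → x_m = 38.9268.
Social marginal benefit = demand + MEB = 214.4 - 3.4x.
Set SMB = MC: 214.4 - 3.4x = 43.7 + 0.4x → x* = 44.9211.
Gap = |38.9268 − 44.9211| = 5.9943.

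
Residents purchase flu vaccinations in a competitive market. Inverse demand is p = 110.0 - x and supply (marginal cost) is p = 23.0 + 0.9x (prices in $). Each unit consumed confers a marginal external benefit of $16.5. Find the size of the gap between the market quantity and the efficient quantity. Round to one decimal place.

8.7 units

Market equilibrium (private): 23.0 + 0.9x = 110.0 - x → x_m = 45.7895.
Social marginal benefit = demand + MEB = 126.5 - x.
Set SMB = MC: 126.5 - x = 23.0 + 0.9x → x* = 54.4737.
Gap = |45.7895 − 54.4737| = 8.6842.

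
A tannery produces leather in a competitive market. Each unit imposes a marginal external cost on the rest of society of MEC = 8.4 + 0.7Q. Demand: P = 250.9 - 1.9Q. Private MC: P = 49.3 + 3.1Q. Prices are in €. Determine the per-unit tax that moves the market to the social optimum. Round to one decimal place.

Social marginal cost = private MC + MEC = 57.7 + 3.8Q.
Set SMC = demand: 57.7 + 3.8Q = 250.9 - 1.9Q → Q* = 33.8947.
The Pigouvian tax equals MEC at Q*: 8.4 + 0.7×33.8947 = 32.1263.

tax = €32.1 per unit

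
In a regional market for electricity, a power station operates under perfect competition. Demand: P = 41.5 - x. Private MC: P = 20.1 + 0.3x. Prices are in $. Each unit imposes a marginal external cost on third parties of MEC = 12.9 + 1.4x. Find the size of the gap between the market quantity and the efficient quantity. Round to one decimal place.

Market equilibrium (private): 20.1 + 0.3x = 41.5 - x → x_m = 16.4615.
Social marginal cost = private MC + MEC = 33.0 + 1.7x.
Set SMC = demand: 33.0 + 1.7x = 41.5 - x → x* = 3.1481.
Gap = |16.4615 − 3.1481| = 13.3134.

13.3 units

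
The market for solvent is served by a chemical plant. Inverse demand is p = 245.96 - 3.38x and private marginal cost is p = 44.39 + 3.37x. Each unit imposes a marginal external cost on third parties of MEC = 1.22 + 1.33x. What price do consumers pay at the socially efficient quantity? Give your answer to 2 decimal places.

Social marginal cost = private MC + MEC = 45.61 + 4.70x.
Set SMC = demand: 45.61 + 4.70x = 245.96 - 3.38x → x* = 24.7958.
Consumer price on the demand curve at x*: 245.96 − 3.38×24.7958 = 162.1502.

P = 162.15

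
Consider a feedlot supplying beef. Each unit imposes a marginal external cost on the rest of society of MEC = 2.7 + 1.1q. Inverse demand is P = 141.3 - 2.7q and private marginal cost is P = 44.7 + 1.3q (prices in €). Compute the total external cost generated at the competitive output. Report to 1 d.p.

Market equilibrium (private): 44.7 + 1.3q = 141.3 - 2.7q → q_m = 24.1500.
Total external cost = ∫₀^{q_m} (2.7 + 1.1q) dq = 2.7×24.1500 + ½×1.1×24.1500² = 385.9774.

€386.0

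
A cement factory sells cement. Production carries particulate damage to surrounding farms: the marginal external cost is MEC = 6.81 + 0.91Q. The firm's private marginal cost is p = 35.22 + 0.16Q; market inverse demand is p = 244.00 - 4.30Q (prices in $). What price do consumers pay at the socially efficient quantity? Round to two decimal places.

P = $82.27

Social marginal cost = private MC + MEC = 42.03 + 1.07Q.
Set SMC = demand: 42.03 + 1.07Q = 244.00 - 4.30Q → Q* = 37.6108.
Consumer price on the demand curve at Q*: 244.00 − 4.30×37.6108 = 82.2736.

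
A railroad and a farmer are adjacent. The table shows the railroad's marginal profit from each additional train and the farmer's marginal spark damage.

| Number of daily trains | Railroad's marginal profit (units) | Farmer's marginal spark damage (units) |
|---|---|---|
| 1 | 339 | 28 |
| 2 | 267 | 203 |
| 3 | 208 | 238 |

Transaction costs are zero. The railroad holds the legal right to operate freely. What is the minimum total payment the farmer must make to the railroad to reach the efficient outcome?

Left alone the railroad would choose level 3 (marginal profit stays positive).
Efficient level: k* = 2 (marginal profit ≥ marginal spark damage through 2).
The farmer must at least cover the railroad's forgone profit from cutting 3→2: 208 = 208.

208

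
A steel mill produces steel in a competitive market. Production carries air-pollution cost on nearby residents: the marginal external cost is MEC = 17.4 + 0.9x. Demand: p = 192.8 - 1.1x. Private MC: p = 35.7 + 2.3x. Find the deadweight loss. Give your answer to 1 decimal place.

DWL = 404.6

Market equilibrium (private): 35.7 + 2.3x = 192.8 - 1.1x → x_m = 46.2059.
Social marginal cost = private MC + MEC = 53.1 + 3.2x.
Set SMC = demand: 53.1 + 3.2x = 192.8 - 1.1x → x* = 32.4884.
The loss is the area between SMC and demand from x* to x_m; with linear curves that's a triangle of height MEC(x_m).
DWL = ½ × 13.7175 × 58.9853 = 404.5654.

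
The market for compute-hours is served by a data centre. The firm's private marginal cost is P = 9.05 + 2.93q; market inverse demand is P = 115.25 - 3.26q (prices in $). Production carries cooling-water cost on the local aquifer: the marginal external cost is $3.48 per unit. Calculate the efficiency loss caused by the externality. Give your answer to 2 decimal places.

Market equilibrium (private): 9.05 + 2.93q = 115.25 - 3.26q → q_m = 17.1567.
Social marginal cost = private MC + MEC = 12.53 + 2.93q.
Set SMC = demand: 12.53 + 2.93q = 115.25 - 3.26q → q* = 16.5945.
Height of the DWL triangle at q_m is SMC(q_m) − demand(q_m) = MEC(q_m) = 3.4800.
DWL = ½ × 0.5622 × 3.4800 = 0.9782.

DWL = $0.98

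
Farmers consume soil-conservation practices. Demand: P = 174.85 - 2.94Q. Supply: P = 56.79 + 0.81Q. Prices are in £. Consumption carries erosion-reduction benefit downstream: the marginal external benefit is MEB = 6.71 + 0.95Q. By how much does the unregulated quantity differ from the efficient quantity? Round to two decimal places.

13.08 units

Market equilibrium (private): 56.79 + 0.81Q = 174.85 - 2.94Q → Q_m = 31.4827.
Social marginal benefit = demand + MEB = 181.56 - 1.99Q.
Set SMB = MC: 181.56 - 1.99Q = 56.79 + 0.81Q → Q* = 44.5607.
Gap = |31.4827 − 44.5607| = 13.0780.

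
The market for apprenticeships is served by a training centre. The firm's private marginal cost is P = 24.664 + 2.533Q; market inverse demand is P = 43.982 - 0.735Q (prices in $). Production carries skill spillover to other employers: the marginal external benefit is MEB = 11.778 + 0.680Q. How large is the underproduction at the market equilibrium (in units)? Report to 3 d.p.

Market equilibrium (private): 24.664 + 2.533Q = 43.982 - 0.735Q → Q_m = 5.9113.
Social marginal cost = private MC − MEB = 12.886 + 1.853Q.
Set SMC = demand: 12.886 + 1.853Q = 43.982 - 0.735Q → Q* = 12.0155.
Gap = |5.9113 − 12.0155| = 6.1042.

6.104 units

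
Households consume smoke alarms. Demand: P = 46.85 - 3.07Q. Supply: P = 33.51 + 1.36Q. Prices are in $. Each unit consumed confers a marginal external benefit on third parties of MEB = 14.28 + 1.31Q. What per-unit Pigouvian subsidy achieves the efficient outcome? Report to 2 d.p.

Social marginal benefit = demand + MEB = 61.13 - 1.76Q.
Set SMB = MC: 61.13 - 1.76Q = 33.51 + 1.36Q → Q* = 8.8526.
The Pigouvian subsidy equals MEB at Q*: 14.28 + 1.31×8.8526 = 25.8769.

subsidy = $25.88 per unit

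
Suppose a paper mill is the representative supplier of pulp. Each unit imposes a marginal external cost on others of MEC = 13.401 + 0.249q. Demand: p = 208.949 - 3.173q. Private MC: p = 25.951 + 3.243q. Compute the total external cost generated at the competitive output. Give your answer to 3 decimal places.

483.507

Market equilibrium (private): 25.951 + 3.243q = 208.949 - 3.173q → q_m = 28.5221.
Total external cost = ∫₀^{q_m} (13.401 + 0.249q) dq = 13.401×28.5221 + ½×0.249×28.5221² = 483.5067.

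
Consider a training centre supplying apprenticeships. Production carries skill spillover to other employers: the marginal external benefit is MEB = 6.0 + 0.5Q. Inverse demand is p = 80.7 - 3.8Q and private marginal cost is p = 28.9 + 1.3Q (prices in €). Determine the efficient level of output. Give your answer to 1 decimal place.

Q* = 12.6

Social marginal cost = private MC − MEB = 22.9 + 0.8Q.
Set SMC = demand: 22.9 + 0.8Q = 80.7 - 3.8Q → Q* = 12.5652.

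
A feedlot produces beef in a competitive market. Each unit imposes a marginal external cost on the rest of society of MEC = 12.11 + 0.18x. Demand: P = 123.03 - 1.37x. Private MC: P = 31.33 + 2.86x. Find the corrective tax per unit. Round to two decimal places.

tax = 15.36 per unit

Social marginal cost = private MC + MEC = 43.44 + 3.04x.
Set SMC = demand: 43.44 + 3.04x = 123.03 - 1.37x → x* = 18.0476.
The Pigouvian tax equals MEC at x*: 12.11 + 0.18×18.0476 = 15.3586.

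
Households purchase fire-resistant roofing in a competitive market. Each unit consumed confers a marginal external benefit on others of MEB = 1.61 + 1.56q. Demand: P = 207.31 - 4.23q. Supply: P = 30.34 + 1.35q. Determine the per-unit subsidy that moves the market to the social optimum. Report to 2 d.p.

Social marginal benefit = demand + MEB = 208.92 - 2.67q.
Set SMB = MC: 208.92 - 2.67q = 30.34 + 1.35q → q* = 44.4229.
The Pigouvian subsidy equals MEB at q*: 1.61 + 1.56×44.4229 = 70.9097.

subsidy = 70.91 per unit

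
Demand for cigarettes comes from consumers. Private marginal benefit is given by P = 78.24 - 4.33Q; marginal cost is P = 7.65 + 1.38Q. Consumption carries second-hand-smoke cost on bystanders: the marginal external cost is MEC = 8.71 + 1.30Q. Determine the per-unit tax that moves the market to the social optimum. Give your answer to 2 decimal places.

tax = 20.19 per unit

Social marginal benefit = demand − MEC = 69.53 - 5.63Q.
Set SMB = MC: 69.53 - 5.63Q = 7.65 + 1.38Q → Q* = 8.8274.
The Pigouvian tax equals MEC at Q*: 8.71 + 1.30×8.8274 = 20.1856.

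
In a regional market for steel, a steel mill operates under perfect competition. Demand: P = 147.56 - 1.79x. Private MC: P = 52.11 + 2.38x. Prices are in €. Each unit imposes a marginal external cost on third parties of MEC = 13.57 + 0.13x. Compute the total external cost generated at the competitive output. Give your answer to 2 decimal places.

€344.67

Market equilibrium (private): 52.11 + 2.38x = 147.56 - 1.79x → x_m = 22.8897.
Total external cost = ∫₀^{x_m} (13.57 + 0.13x) dx = 13.57×22.8897 + ½×0.13×22.8897² = 344.6692.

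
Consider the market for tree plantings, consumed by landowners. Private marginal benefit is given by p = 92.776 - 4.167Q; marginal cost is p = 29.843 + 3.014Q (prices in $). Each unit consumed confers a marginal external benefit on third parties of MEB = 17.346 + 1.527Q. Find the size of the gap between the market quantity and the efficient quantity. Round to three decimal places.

Market equilibrium (private): 29.843 + 3.014Q = 92.776 - 4.167Q → Q_m = 8.7638.
Social marginal benefit = demand + MEB = 110.122 - 2.640Q.
Set SMB = MC: 110.122 - 2.640Q = 29.843 + 3.014Q → Q* = 14.1986.
Gap = |8.7638 − 14.1986| = 5.4348.

5.435 units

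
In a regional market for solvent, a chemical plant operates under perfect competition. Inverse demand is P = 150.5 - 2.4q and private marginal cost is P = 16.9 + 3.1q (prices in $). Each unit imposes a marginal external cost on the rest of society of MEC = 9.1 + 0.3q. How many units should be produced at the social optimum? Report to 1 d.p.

Social marginal cost = private MC + MEC = 26.0 + 3.4q.
Set SMC = demand: 26.0 + 3.4q = 150.5 - 2.4q → q* = 21.4655.

q* = 21.5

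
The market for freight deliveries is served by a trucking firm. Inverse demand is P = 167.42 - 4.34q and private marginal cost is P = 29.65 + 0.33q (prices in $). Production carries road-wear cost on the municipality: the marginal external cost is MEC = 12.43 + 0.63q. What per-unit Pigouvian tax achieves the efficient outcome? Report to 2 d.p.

Social marginal cost = private MC + MEC = 42.08 + 0.96q.
Set SMC = demand: 42.08 + 0.96q = 167.42 - 4.34q → q* = 23.6491.
The Pigouvian tax equals MEC at q*: 12.43 + 0.63×23.6491 = 27.3289.

tax = $27.33 per unit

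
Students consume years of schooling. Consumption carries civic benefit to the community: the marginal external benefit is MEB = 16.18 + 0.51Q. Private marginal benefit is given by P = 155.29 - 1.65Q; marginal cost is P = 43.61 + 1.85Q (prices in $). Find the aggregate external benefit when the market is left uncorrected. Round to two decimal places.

Market equilibrium (private): 43.61 + 1.85Q = 155.29 - 1.65Q → Q_m = 31.9086.
Total external benefit = ∫₀^{Q_m} (16.18 + 0.51Q) dQ = 16.18×31.9086 + ½×0.51×31.9086² = 775.9116.

$775.91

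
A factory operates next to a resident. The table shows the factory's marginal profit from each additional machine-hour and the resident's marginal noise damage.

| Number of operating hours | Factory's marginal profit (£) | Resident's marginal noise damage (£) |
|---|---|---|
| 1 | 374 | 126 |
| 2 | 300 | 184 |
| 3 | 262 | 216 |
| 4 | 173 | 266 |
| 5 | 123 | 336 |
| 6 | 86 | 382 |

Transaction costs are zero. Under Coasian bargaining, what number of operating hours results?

3

Bargaining reaches the level where marginal profit last exceeds marginal noise damage.
That holds through level 3 (262 ≥ 216) but not at 4 (173 < 266).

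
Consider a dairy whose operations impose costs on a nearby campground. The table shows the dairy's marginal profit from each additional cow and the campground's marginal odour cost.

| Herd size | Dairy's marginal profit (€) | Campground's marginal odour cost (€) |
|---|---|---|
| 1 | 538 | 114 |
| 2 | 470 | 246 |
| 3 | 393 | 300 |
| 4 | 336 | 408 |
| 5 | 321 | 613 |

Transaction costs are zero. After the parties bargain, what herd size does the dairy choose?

3

Bargaining reaches the level where marginal profit last exceeds marginal odour cost.
That holds through level 3 (393 ≥ 300) but not at 4 (336 < 408).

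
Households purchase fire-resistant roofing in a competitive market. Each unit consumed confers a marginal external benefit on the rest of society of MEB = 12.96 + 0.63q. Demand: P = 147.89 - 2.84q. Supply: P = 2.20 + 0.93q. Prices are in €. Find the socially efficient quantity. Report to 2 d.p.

q* = 50.53

Social marginal benefit = demand + MEB = 160.85 - 2.21q.
Set SMB = MC: 160.85 - 2.21q = 2.20 + 0.93q → q* = 50.5255.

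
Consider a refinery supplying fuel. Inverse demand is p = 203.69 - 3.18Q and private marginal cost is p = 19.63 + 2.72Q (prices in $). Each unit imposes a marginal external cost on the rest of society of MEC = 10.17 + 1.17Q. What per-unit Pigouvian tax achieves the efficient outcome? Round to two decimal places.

Social marginal cost = private MC + MEC = 29.80 + 3.89Q.
Set SMC = demand: 29.80 + 3.89Q = 203.69 - 3.18Q → Q* = 24.5955.
The Pigouvian tax equals MEC at Q*: 10.17 + 1.17×24.5955 = 38.9467.

tax = $38.95 per unit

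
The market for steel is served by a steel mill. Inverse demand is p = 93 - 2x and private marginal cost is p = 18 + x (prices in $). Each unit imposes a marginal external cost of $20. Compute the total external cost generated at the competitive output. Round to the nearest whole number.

$500

Market equilibrium (private): 18 + x = 93 - 2x → x_m = 25.0000.
Total external cost = MEC × x_m = 20 × 25.0000 = 500.0000.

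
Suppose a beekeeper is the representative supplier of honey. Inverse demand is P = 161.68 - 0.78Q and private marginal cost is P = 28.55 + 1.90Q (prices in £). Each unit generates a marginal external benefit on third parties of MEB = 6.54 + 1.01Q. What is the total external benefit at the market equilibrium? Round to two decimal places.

Market equilibrium (private): 28.55 + 1.90Q = 161.68 - 0.78Q → Q_m = 49.6754.
Total external benefit = ∫₀^{Q_m} (6.54 + 1.01Q) dQ = 6.54×49.6754 + ½×1.01×49.6754² = 1571.0380.

£1571.04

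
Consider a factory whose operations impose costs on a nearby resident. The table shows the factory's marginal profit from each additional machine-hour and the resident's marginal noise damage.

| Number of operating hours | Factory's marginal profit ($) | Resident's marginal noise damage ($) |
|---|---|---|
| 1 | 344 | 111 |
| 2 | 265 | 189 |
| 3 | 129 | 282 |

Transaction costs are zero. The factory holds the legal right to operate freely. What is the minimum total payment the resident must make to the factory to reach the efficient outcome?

Left alone the factory would choose level 3 (marginal profit stays positive).
Efficient level: k* = 2 (marginal profit ≥ marginal noise damage through 2).
The resident must at least cover the factory's forgone profit from cutting 3→2: 129 = 129.

$129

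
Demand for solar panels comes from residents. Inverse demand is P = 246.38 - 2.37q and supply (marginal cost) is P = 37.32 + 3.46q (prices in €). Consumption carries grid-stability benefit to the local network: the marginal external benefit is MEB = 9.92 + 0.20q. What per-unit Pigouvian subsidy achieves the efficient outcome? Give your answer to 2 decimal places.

subsidy = €17.70 per unit

Social marginal benefit = demand + MEB = 256.30 - 2.17q.
Set SMB = MC: 256.30 - 2.17q = 37.32 + 3.46q → q* = 38.8952.
The Pigouvian subsidy equals MEB at q*: 9.92 + 0.20×38.8952 = 17.6990.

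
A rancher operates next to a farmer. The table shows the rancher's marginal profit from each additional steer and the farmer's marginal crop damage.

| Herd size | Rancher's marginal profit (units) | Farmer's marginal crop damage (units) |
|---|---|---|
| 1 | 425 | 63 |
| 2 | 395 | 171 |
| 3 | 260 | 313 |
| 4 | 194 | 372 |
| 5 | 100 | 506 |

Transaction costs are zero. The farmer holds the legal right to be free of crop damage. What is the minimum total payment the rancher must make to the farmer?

Efficient level: marginal profit ≥ marginal crop damage through level 2, so k* = 2.
With the farmer holding the right, the rancher must at least compensate total damage at k*: 63 + 171 = 234.

234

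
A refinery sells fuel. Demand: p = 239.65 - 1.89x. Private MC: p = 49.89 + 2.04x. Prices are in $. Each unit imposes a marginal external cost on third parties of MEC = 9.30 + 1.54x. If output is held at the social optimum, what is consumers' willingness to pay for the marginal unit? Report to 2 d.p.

P = $177.30

Social marginal cost = private MC + MEC = 59.19 + 3.58x.
Set SMC = demand: 59.19 + 3.58x = 239.65 - 1.89x → x* = 32.9909.
Consumer price on the demand curve at x*: 239.65 − 1.89×32.9909 = 177.2972.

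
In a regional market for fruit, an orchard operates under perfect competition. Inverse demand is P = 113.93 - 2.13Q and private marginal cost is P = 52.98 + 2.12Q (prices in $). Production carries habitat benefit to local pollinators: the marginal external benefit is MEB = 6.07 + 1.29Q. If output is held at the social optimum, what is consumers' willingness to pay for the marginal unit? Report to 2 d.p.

P = $65.70

Social marginal cost = private MC − MEB = 46.91 + 0.83Q.
Set SMC = demand: 46.91 + 0.83Q = 113.93 - 2.13Q → Q* = 22.6419.
Consumer price on the demand curve at Q*: 113.93 − 2.13×22.6419 = 65.7028.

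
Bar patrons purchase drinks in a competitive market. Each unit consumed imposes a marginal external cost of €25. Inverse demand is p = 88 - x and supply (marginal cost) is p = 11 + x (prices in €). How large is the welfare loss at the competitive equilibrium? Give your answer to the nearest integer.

Market equilibrium (private): 11 + x = 88 - x → x_m = 38.5000.
Social marginal benefit = demand − MEC = 63 - x.
Set SMB = MC: 63 - x = 11 + x → x* = 26.0000.
Height of the DWL triangle at x_m is MC(x_m) − SMB(x_m) = MEC(x_m) = 25.0000.
DWL = ½ × 12.5000 × 25.0000 = 156.2500.

DWL = €156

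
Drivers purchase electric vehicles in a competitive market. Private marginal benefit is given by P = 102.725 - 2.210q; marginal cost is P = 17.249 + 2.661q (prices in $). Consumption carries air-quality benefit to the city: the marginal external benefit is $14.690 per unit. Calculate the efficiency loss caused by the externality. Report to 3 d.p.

Market equilibrium (private): 17.249 + 2.661q = 102.725 - 2.210q → q_m = 17.5479.
Social marginal benefit = demand + MEB = 117.415 - 2.210q.
Set SMB = MC: 117.415 - 2.210q = 17.249 + 2.661q → q* = 20.5637.
The welfare-loss triangle has base |q_m − q*| and height MEB(q_m) (the vertical gap between SMB and MC is zero at q* and MEB at q_m).
DWL = ½ × 3.0158 × 14.6900 = 22.1511.

DWL = $22.151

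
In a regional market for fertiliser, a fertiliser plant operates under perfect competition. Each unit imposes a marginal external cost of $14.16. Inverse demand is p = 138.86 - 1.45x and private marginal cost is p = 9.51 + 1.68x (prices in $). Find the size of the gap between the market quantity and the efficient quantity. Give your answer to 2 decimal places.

Market equilibrium (private): 9.51 + 1.68x = 138.86 - 1.45x → x_m = 41.3259.
Social marginal cost = private MC + MEC = 23.67 + 1.68x.
Set SMC = demand: 23.67 + 1.68x = 138.86 - 1.45x → x* = 36.8019.
Gap = |41.3259 − 36.8019| = 4.5240.

4.52 units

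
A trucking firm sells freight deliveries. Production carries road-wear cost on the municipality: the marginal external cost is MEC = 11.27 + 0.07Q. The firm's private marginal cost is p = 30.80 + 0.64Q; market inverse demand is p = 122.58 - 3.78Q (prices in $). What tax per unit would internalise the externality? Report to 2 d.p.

tax = $12.53 per unit

Social marginal cost = private MC + MEC = 42.07 + 0.71Q.
Set SMC = demand: 42.07 + 0.71Q = 122.58 - 3.78Q → Q* = 17.9310.
The Pigouvian tax equals MEC at Q*: 11.27 + 0.07×17.9310 = 12.5252.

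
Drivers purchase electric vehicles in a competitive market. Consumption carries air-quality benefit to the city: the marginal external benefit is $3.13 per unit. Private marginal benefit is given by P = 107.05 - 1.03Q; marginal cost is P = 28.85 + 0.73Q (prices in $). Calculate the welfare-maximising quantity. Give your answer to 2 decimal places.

Q* = 46.21

Social marginal benefit = demand + MEB = 110.18 - 1.03Q.
Set SMB = MC: 110.18 - 1.03Q = 28.85 + 0.73Q → Q* = 46.2102.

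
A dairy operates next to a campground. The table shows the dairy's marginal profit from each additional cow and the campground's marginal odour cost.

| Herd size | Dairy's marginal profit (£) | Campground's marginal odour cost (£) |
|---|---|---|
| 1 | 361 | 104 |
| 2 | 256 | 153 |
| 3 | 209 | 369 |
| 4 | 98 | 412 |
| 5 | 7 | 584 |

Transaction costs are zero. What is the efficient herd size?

2

Bargaining reaches the level where marginal profit last exceeds marginal odour cost.
That holds through level 2 (256 ≥ 153) but not at 3 (209 < 369).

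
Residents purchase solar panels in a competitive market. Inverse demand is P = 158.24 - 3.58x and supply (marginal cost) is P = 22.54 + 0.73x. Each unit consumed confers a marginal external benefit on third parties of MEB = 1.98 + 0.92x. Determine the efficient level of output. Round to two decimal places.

x* = 40.61

Social marginal benefit = demand + MEB = 160.22 - 2.66x.
Set SMB = MC: 160.22 - 2.66x = 22.54 + 0.73x → x* = 40.6136.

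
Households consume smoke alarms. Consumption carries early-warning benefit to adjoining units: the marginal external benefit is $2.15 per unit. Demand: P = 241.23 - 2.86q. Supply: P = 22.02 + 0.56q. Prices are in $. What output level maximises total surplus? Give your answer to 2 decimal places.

q* = 64.73

Social marginal benefit = demand + MEB = 243.38 - 2.86q.
Set SMB = MC: 243.38 - 2.86q = 22.02 + 0.56q → q* = 64.7251.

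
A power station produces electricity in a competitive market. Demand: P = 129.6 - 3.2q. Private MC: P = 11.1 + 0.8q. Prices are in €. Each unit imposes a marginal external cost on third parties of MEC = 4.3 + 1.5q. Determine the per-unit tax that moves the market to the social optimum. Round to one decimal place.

Social marginal cost = private MC + MEC = 15.4 + 2.3q.
Set SMC = demand: 15.4 + 2.3q = 129.6 - 3.2q → q* = 20.7636.
The Pigouvian tax equals MEC at q*: 4.3 + 1.5×20.7636 = 35.4454.

tax = €35.4 per unit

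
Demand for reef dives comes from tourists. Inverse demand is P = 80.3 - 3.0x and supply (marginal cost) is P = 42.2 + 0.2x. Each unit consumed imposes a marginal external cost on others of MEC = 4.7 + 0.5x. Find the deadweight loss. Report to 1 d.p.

Market equilibrium (private): 42.2 + 0.2x = 80.3 - 3.0x → x_m = 11.9063.
Social marginal benefit = demand − MEC = 75.6 - 3.5x.
Set SMB = MC: 75.6 - 3.5x = 42.2 + 0.2x → x* = 9.0270.
The loss is the area between SMB and MC from x* to x_m; with linear curves that's a triangle of height MEC(x_m).
DWL = ½ × 2.8793 × 10.6531 = 15.3367.

DWL = 15.3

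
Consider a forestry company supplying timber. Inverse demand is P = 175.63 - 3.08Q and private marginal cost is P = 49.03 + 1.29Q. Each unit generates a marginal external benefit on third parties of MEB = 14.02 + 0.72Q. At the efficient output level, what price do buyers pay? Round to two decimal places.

P = 56.97

Social marginal cost = private MC − MEB = 35.01 + 0.57Q.
Set SMC = demand: 35.01 + 0.57Q = 175.63 - 3.08Q → Q* = 38.5260.
Consumer price on the demand curve at Q*: 175.63 − 3.08×38.5260 = 56.9699.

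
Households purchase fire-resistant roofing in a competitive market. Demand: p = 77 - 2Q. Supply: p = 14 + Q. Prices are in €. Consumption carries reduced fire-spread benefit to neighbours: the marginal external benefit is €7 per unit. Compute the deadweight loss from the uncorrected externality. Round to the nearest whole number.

DWL = €8

Market equilibrium (private): 14 + Q = 77 - 2Q → Q_m = 21.0000.
Social marginal benefit = demand + MEB = 84 - 2Q.
Set SMB = MC: 84 - 2Q = 14 + Q → Q* = 23.3333.
The loss is the area between SMB and MC from Q* to Q_m; with linear curves that's a triangle of height MEB(Q_m).
DWL = ½ × 2.3333 × 7.0000 = 8.1666.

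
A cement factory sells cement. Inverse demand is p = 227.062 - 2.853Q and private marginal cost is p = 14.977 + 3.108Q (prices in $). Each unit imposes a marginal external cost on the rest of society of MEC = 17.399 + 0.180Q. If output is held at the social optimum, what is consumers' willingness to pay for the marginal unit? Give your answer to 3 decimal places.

Social marginal cost = private MC + MEC = 32.376 + 3.288Q.
Set SMC = demand: 32.376 + 3.288Q = 227.062 - 2.853Q → Q* = 31.7027.
Consumer price on the demand curve at Q*: 227.062 − 2.853×31.7027 = 136.6142.

P = $136.614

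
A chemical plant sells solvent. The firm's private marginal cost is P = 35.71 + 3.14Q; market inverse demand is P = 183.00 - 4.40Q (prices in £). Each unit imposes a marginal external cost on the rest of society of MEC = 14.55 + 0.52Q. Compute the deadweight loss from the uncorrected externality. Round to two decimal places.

Market equilibrium (private): 35.71 + 3.14Q = 183.00 - 4.40Q → Q_m = 19.5345.
Social marginal cost = private MC + MEC = 50.26 + 3.66Q.
Set SMC = demand: 50.26 + 3.66Q = 183.00 - 4.40Q → Q* = 16.4690.
The loss is the area between SMC and demand from Q* to Q_m; with linear curves that's a triangle of height MEC(Q_m).
DWL = ½ × 3.0655 × 24.7079 = 37.8710.

DWL = £37.87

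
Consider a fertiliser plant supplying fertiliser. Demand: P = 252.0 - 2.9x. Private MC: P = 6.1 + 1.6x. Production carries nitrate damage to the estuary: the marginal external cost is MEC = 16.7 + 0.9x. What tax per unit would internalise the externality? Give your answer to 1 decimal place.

tax = 54.9 per unit

Social marginal cost = private MC + MEC = 22.8 + 2.5x.
Set SMC = demand: 22.8 + 2.5x = 252.0 - 2.9x → x* = 42.4444.
The Pigouvian tax equals MEC at x*: 16.7 + 0.9×42.4444 = 54.9000.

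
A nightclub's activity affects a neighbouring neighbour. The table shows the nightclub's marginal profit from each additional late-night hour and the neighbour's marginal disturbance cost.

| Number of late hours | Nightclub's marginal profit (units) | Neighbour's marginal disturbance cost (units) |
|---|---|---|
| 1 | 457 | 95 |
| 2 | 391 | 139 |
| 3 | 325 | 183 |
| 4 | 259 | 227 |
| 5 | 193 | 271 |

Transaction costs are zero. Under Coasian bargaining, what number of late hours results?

Bargaining reaches the level where marginal profit last exceeds marginal disturbance cost.
That holds through level 4 (259 ≥ 227) but not at 5 (193 < 271).

4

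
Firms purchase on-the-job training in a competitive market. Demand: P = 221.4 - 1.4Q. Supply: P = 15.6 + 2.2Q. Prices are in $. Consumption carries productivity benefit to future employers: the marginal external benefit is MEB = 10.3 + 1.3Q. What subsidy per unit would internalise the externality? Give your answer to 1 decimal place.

subsidy = $132.4 per unit

Social marginal benefit = demand + MEB = 231.7 - 0.1Q.
Set SMB = MC: 231.7 - 0.1Q = 15.6 + 2.2Q → Q* = 93.9565.
The Pigouvian subsidy equals MEB at Q*: 10.3 + 1.3×93.9565 = 132.4435.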